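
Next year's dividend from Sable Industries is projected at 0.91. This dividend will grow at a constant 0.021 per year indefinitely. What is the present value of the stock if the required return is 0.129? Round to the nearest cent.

Growing perpetuity: P = D₁ / (r − g) = 0.9100 / (0.129 − 0.021) = 8.43

8.43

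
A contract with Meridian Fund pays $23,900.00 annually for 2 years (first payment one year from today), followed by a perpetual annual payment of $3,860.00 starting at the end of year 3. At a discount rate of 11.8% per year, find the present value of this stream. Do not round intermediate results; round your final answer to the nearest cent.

PV of 2-year annuity: $23,900.00 × [1 − (1+0.118)^−2] / 0.118 = 40498.62232
Perpetuity value at year 2: $3,860.00 / 0.118 = 32711.86441
PV of perpetuity: 32711.86441 / (1+0.118)^2 = 26171.08273
Total PV = 40498.62232 + 26171.08273 = 66669.70504

$66669.71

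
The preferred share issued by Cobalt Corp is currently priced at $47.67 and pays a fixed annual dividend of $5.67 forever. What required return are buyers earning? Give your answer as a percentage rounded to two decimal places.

P = C/r ⇒ r = C/P = $5.67/$47.67 = 0.118943

11.89%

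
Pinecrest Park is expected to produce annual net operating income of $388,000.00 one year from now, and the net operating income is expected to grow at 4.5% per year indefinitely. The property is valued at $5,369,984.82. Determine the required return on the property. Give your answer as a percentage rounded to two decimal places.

11.73%

P = D₁/(r − g) ⇒ r = D₁/P + g = $388,000.0000/$5,369,984.82 + 0.045 = 0.072253 + 0.045 = 0.117253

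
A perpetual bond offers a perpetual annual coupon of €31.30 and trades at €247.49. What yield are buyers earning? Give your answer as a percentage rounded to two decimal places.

12.65%

P = C/r ⇒ r = C/P = €31.30/€247.49 = 0.126470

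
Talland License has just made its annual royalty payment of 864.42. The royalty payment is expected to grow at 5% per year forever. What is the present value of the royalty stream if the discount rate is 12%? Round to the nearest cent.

12966.30

D₁ = D₀ × (1 + g) = 864.42 × 1.05 = 907.6410
Growing perpetuity: P = D₁ / (r − g) = 907.6410 / (0.12 − 0.05) = 12,966.30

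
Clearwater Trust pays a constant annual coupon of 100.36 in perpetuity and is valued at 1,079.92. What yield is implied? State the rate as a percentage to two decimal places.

P = C/r ⇒ r = C/P = 100.36/1,079.92 = 0.092933

9.29%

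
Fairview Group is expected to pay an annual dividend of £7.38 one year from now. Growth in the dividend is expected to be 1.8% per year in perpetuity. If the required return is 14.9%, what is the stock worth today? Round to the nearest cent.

£56.34

Growing perpetuity: P = D₁ / (r − g) = £7.3800 / (0.149 − 0.018) = £56.34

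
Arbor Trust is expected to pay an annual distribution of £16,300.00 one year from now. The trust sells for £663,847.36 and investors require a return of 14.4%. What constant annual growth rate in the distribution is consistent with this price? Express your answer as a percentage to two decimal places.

P = D₁/(r−g) ⇒ g = r − D₁/P = 0.144 − £16,300.00/£663,847.36 = 0.119446

11.94%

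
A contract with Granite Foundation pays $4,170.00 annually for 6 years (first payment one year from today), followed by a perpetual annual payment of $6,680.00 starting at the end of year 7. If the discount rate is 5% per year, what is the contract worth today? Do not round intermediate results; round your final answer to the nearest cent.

$120860.01

PV of 6-year annuity: $4,170.00 × [1 − (1+0.05)^−6] / 0.05 = 21165.63592
Perpetuity value at year 6: $6,680.00 / 0.05 = 133600.00000
PV of perpetuity: 133600.00000 / (1+0.05)^6 = 99694.37699
Total PV = 21165.63592 + 99694.37699 = 120860.01291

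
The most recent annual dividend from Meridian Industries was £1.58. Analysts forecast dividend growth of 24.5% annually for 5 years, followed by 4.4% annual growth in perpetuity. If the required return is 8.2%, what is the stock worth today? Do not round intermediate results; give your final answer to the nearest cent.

£99.83

D_1 = 1.96710
D_2 = 2.44904
D_3 = 3.04905
D_4 = 3.79607
D_5 = 4.72611
Terminal value at year 5: TV = D_5×(1+g_2)/(r−g_2) = 4.93406/0.038 = 129.84366
P_0 = D_1/(1+r)^1 + D_2/(1+r)^2 + D_3/(1+r)^3 + D_4/(1+r)^4 + D_5/(1+r)^5 + TV/(1+r)^5
    = 1.81802 + 2.09190 + 2.40704 + 2.76965 + 3.18689 + 87.55570 = 99.82921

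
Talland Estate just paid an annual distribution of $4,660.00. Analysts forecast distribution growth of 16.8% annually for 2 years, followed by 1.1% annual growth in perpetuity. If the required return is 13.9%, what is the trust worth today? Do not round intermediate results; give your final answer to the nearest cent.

$48383.81

D_1 = 5442.88000
D_2 = 6357.28384
Terminal value at year 2: TV = D_2×(1+g_2)/(r−g_2) = 6427.21396/0.128 = 50212.60908
P_0 = D_1/(1+r)^1 + D_2/(1+r)^2 + TV/(1+r)^2
    = 4778.64794 + 4900.31676 + 38704.84566 = 48383.81036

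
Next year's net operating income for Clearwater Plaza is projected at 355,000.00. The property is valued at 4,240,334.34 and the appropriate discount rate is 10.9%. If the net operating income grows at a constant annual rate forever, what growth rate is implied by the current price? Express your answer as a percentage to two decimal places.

2.53%

P = D₁/(r−g) ⇒ g = r − D₁/P = 0.109 − 355,000.00/4,240,334.34 = 0.025280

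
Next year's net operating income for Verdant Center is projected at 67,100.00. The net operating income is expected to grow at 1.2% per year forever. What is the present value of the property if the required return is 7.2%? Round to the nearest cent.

Growing perpetuity: P = D₁ / (r − g) = 67,100.0000 / (0.072 − 0.012) = 1,118,333.33

1118333.33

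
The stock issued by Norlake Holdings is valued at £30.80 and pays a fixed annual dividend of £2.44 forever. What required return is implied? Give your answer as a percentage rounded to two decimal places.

P = C/r ⇒ r = C/P = £2.44/£30.80 = 0.079221

7.92%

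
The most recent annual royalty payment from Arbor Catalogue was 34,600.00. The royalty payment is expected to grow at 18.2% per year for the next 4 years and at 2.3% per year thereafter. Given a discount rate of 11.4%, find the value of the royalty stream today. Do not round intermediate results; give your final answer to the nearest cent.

653840.88

D_1 = 40897.20000
D_2 = 48340.49040
D_3 = 57138.45965
D_4 = 67537.65931
Terminal value at year 4: TV = D_4×(1+g_2)/(r−g_2) = 69091.02547/0.091 = 759242.03817
P_0 = D_1/(1+r)^1 + D_2/(1+r)^2 + D_3/(1+r)^3 + D_4/(1+r)^4 + TV/(1+r)^4
    = 36712.02873 + 38952.97841 + 41330.71857 + 43853.59906 + 492991.55862 = 653840.88338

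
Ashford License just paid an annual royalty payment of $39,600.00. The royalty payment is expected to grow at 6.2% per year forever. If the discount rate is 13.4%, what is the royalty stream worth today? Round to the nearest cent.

$584100.00

D₁ = D₀ × (1 + g) = $39,600.00 × 1.062 = $42,055.2000
Growing perpetuity: P = D₁ / (r − g) = $42,055.2000 / (0.134 − 0.062) = $584,100.00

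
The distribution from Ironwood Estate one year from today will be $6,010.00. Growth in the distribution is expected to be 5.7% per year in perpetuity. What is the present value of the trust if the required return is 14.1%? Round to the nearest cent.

$71547.62

Growing perpetuity: P = D₁ / (r − g) = $6,010.0000 / (0.141 − 0.057) = $71,547.62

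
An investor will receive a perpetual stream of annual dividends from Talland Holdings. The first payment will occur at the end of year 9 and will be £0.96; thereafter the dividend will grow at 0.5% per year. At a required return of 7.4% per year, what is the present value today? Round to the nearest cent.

£7.86

Value at end of year 8: C₁ / (r − g) = £0.96 / (0.074 − 0.005) = £13.9130
Discount to today: PV = £13.9130 / (1 + 0.074)^8 = £13.9130 / 1.770249 = £7.86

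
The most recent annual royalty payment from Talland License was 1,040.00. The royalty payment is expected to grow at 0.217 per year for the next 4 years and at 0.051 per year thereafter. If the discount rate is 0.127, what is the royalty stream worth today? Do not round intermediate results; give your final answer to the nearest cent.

24615.95

D_1 = 1265.68000
D_2 = 1540.33256
D_3 = 1874.58473
D_4 = 2281.36961
Terminal value at year 4: TV = D_4×(1+g_2)/(r−g_2) = 2397.71946/0.076 = 31548.94028
P_0 = D_1/(1+r)^1 + D_2/(1+r)^2 + D_3/(1+r)^3 + D_4/(1+r)^4 + TV/(1+r)^4
    = 1123.05235 + 1212.73710 + 1309.58390 + 1414.16469 + 19556.40901 = 24615.94705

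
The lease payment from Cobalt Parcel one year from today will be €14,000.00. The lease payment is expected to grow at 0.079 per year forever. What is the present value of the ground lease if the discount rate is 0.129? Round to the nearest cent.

Growing perpetuity: P = D₁ / (r − g) = €14,000.0000 / (0.129 − 0.079) = €280,000.00

€280000.00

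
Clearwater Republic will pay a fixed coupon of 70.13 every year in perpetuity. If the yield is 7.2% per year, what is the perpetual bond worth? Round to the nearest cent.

974.03

Level perpetuity: PV = C / r = 70.13 / 0.072 = 974.03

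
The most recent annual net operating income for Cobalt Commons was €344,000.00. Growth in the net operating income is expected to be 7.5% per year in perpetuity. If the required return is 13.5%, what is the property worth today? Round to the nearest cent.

D₁ = D₀ × (1 + g) = €344,000.00 × 1.075 = €369,800.0000
Growing perpetuity: P = D₁ / (r − g) = €369,800.0000 / (0.135 − 0.075) = €6,163,333.33

€6163333.33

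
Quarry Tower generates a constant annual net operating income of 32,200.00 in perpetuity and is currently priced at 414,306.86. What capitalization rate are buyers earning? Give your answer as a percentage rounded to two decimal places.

7.77%

P = C/r ⇒ r = C/P = 32,200.00/414,306.86 = 0.077720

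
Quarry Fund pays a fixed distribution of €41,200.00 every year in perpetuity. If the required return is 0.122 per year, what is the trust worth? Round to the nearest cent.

€337704.92

Level perpetuity: PV = C / r = €41,200.00 / 0.122 = €337,704.92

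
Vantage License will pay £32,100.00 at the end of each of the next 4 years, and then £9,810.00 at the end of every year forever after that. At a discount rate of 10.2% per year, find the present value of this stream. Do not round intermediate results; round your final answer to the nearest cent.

£166527.95

PV of 4-year annuity: £32,100.00 × [1 − (1+0.102)^−4] / 0.102 = 101313.71099
Perpetuity value at year 4: £9,810.00 / 0.102 = 96176.47059
PV of perpetuity: 96176.47059 / (1+0.102)^4 = 65214.24302
Total PV = 101313.71099 + 65214.24302 = 166527.95402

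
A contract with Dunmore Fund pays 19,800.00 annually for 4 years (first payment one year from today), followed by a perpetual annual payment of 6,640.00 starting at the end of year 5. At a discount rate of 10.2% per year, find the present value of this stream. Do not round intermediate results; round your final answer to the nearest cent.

PV of 4-year annuity: 19,800.00 × [1 − (1+0.102)^−4] / 0.102 = 62492.56940
Perpetuity value at year 4: 6,640.00 / 0.102 = 65098.03922
PV of perpetuity: 65098.03922 / (1+0.102)^4 = 44140.93513
Total PV = 62492.56940 + 44140.93513 = 106633.50453

106633.50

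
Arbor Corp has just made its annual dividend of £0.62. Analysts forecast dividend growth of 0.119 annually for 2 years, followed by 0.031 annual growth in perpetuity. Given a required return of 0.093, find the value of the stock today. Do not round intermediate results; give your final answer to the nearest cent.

£12.09

D_1 = 0.69378
D_2 = 0.77634
Terminal value at year 2: TV = D_2×(1+g_2)/(r−g_2) = 0.80041/0.062 = 12.90978
P_0 = D_1/(1+r)^1 + D_2/(1+r)^2 + TV/(1+r)^2
    = 0.63475 + 0.64985 + 10.80634 = 12.09093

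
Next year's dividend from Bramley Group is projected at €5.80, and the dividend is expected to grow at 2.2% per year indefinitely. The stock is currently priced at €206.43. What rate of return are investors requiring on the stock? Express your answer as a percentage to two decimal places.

P = D₁/(r − g) ⇒ r = D₁/P + g = €5.8000/€206.43 + 0.022 = 0.028097 + 0.022 = 0.050097

5.01%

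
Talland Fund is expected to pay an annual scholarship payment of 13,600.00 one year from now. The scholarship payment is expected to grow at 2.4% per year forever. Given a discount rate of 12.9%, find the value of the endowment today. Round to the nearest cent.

Growing perpetuity: P = D₁ / (r − g) = 13,600.0000 / (0.129 − 0.024) = 129,523.81

129523.81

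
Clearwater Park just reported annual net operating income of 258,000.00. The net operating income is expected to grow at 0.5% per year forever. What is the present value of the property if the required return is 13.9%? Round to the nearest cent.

1935000.00

D₁ = D₀ × (1 + g) = 258,000.00 × 1.005 = 259,290.0000
Growing perpetuity: P = D₁ / (r − g) = 259,290.0000 / (0.139 − 0.005) = 1,935,000.00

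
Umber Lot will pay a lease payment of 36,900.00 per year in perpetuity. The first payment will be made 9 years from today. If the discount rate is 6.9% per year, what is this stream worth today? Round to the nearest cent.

Value at end of year 8: C / r = 36,900.00 / 0.069 = 534,782.6087
Discount to today: PV = 534,782.6087 / (1 + 0.069)^8 = 534,782.6087 / 1.705382 = 313,585.26

313585.26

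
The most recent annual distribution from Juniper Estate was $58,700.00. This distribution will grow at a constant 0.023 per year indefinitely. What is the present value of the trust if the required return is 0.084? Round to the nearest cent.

D₁ = D₀ × (1 + g) = $58,700.00 × 1.023 = $60,050.1000
Growing perpetuity: P = D₁ / (r − g) = $60,050.1000 / (0.084 − 0.023) = $984,427.87

$984427.87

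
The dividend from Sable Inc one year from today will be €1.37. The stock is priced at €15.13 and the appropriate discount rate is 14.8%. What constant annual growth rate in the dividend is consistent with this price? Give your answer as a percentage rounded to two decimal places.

P = D₁/(r−g) ⇒ g = r − D₁/P = 0.148 − €1.37/€15.13 = 0.057451

5.75%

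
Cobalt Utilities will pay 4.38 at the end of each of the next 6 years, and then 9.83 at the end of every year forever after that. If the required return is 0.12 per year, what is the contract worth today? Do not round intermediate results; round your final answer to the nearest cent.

59.51

PV of 6-year annuity: 4.38 × [1 − (1+0.12)^−6] / 0.12 = 18.00796
Perpetuity value at year 6: 9.83 / 0.12 = 81.91667
PV of perpetuity: 81.91667 / (1+0.12)^6 = 41.50153
Total PV = 18.00796 + 41.50153 = 59.50950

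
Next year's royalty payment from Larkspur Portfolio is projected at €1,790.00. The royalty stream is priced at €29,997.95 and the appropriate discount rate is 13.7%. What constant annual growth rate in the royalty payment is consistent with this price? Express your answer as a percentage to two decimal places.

P = D₁/(r−g) ⇒ g = r − D₁/P = 0.137 − €1,790.00/€29,997.95 = 0.077329

7.73%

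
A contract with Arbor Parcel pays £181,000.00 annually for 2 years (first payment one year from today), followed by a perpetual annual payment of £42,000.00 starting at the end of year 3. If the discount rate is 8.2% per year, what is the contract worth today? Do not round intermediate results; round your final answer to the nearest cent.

PV of 2-year annuity: £181,000.00 × [1 − (1+0.082)^−2] / 0.082 = 321887.99410
Perpetuity value at year 2: £42,000.00 / 0.082 = 512195.12195
PV of perpetuity: 512195.12195 / (1+0.082)^2 = 437502.88023
Total PV = 321887.99410 + 437502.88023 = 759390.87432

£759390.87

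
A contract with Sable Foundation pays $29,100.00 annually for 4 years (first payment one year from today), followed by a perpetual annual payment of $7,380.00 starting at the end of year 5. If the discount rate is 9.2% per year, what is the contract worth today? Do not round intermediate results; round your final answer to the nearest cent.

PV of 4-year annuity: $29,100.00 × [1 − (1+0.092)^−4] / 0.092 = 93863.46596
Perpetuity value at year 4: $7,380.00 / 0.092 = 80217.39130
PV of perpetuity: 80217.39130 / (1+0.092)^4 = 56412.84220
Total PV = 93863.46596 + 56412.84220 = 150276.30817

$150276.31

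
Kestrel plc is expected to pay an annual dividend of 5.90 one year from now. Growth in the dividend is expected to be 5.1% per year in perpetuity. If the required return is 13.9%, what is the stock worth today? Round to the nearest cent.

67.05

Growing perpetuity: P = D₁ / (r − g) = 5.9000 / (0.139 − 0.051) = 67.05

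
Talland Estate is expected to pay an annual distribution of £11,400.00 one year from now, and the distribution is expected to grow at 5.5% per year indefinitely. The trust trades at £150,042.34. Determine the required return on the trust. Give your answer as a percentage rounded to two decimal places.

13.10%

P = D₁/(r − g) ⇒ r = D₁/P + g = £11,400.0000/£150,042.34 + 0.055 = 0.075979 + 0.055 = 0.130979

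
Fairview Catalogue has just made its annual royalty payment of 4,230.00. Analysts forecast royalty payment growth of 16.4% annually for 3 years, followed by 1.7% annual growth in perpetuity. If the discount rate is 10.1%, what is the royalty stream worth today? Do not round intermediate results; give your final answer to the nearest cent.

D_1 = 4923.72000
D_2 = 5731.21008
D_3 = 6671.12853
Terminal value at year 3: TV = D_3×(1+g_2)/(r−g_2) = 6784.53772/0.084 = 80768.30617
P_0 = D_1/(1+r)^1 + D_2/(1+r)^2 + D_3/(1+r)^3 + TV/(1+r)^3
    = 4472.04360 + 4727.93710 + 4998.47301 + 60517.22680 = 74715.68050

74715.68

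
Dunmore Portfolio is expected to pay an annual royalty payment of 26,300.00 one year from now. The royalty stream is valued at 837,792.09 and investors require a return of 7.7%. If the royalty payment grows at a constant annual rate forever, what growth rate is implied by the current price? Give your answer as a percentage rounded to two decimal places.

4.56%

P = D₁/(r−g) ⇒ g = r − D₁/P = 0.077 − 26,300.00/837,792.09 = 0.045608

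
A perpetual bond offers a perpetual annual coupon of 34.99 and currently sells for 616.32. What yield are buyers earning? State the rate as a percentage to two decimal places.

P = C/r ⇒ r = C/P = 34.99/616.32 = 0.056772

5.68%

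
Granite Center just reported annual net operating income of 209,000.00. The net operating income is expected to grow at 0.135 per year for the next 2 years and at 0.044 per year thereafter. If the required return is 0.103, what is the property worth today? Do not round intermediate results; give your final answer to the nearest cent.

4352301.27

D_1 = 237215.00000
D_2 = 269239.02500
Terminal value at year 2: TV = D_2×(1+g_2)/(r−g_2) = 281085.54210/0.059 = 4764161.73051
P_0 = D_1/(1+r)^1 + D_2/(1+r)^2 + TV/(1+r)^2
    = 215063.46328 + 221302.83846 + 3915934.97213 = 4352301.27388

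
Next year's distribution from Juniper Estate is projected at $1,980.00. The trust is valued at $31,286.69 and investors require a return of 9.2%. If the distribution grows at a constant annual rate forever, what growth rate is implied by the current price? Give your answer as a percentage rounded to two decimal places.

2.87%

P = D₁/(r−g) ⇒ g = r − D₁/P = 0.092 − $1,980.00/$31,286.69 = 0.028714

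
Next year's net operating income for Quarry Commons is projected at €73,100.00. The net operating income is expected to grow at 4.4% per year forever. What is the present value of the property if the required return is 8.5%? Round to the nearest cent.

Growing perpetuity: P = D₁ / (r − g) = €73,100.0000 / (0.085 − 0.044) = €1,782,926.83

€1782926.83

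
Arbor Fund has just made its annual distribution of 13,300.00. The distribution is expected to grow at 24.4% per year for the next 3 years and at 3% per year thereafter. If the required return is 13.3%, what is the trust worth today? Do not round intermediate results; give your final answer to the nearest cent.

224285.87

D_1 = 16545.20000
D_2 = 20582.22880
D_3 = 25604.29263
Terminal value at year 3: TV = D_3×(1+g_2)/(r−g_2) = 26372.42141/0.103 = 256042.92627
P_0 = D_1/(1+r)^1 + D_2/(1+r)^2 + D_3/(1+r)^3 + TV/(1+r)^3
    = 14603.00088 + 16033.65675 + 17604.47396 + 176044.73960 = 224285.87120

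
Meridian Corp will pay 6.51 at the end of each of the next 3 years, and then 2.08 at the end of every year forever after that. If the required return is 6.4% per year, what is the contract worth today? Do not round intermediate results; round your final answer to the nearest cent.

PV of 3-year annuity: 6.51 × [1 − (1+0.064)^−3] / 0.064 = 17.27332
Perpetuity value at year 3: 2.08 / 0.064 = 32.50000
PV of perpetuity: 32.50000 / (1+0.064)^3 = 26.98103
Total PV = 17.27332 + 26.98103 = 44.25435

44.25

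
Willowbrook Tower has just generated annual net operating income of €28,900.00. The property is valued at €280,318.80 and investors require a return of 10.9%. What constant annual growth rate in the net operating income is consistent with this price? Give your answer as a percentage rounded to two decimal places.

0.54%

P = D₀(1+g)/(r−g) ⇒ P(r−g) = D₀(1+g) ⇒ g(P+D₀) = P·r − D₀
g = (P·r − D₀)/(P + D₀) = (€280,318.80×0.109 − €28,900.00) / (€280,318.80 + €28,900.00) = 0.005351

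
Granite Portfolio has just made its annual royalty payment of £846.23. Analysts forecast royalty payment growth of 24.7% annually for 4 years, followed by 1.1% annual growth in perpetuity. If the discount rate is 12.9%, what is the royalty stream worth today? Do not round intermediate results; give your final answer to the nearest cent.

£15157.40

D_1 = 1055.24881
D_2 = 1315.89527
D_3 = 1640.92140
D_4 = 2046.22898
Terminal value at year 4: TV = D_4×(1+g_2)/(r−g_2) = 2068.73750/0.118 = 17531.67373
P_0 = D_1/(1+r)^1 + D_2/(1+r)^2 + D_3/(1+r)^3 + D_4/(1+r)^4 + TV/(1+r)^4
    = 934.67565 + 1032.36540 + 1140.26542 + 1259.44285 + 10790.65015 = 15157.39946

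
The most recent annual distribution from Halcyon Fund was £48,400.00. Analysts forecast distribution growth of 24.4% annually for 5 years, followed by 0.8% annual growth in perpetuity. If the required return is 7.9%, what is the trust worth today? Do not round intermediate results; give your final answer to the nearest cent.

£1778137.86

D_1 = 60209.60000
D_2 = 74900.74240
D_3 = 93176.52355
D_4 = 115911.59529
D_5 = 144194.02454
Terminal value at year 5: TV = D_5×(1+g_2)/(r−g_2) = 145347.57674/0.071 = 2047148.96814
P_0 = D_1/(1+r)^1 + D_2/(1+r)^2 + D_3/(1+r)^3 + D_4/(1+r)^4 + D_5/(1+r)^5 + TV/(1+r)^5
    = 55801.29750 + 64334.39674 + 74172.37215 + 85514.76455 + 98591.62846 + 1399723.40121 = 1778137.86061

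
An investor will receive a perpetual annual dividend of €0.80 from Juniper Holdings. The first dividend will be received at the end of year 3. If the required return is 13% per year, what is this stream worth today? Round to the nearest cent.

€4.82

Value at end of year 2: C / r = €0.80 / 0.13 = €6.1538
Discount to today: PV = €6.1538 / (1 + 0.13)^2 = €6.1538 / 1.276900 = €4.82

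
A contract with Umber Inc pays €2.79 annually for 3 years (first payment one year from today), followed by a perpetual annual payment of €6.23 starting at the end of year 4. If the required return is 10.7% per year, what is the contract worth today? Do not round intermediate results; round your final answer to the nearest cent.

PV of 3-year annuity: €2.79 × [1 − (1+0.107)^−3] / 0.107 = 6.85370
Perpetuity value at year 3: €6.23 / 0.107 = 58.22430
PV of perpetuity: 58.22430 / (1+0.107)^3 = 42.92017
Total PV = 6.85370 + 42.92017 = 49.77386

€49.77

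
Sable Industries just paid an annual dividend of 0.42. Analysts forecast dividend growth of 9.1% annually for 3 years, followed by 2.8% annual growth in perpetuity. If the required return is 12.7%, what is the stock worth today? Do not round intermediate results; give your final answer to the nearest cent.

5.14

D_1 = 0.45822
D_2 = 0.49992
D_3 = 0.54541
Terminal value at year 3: TV = D_3×(1+g_2)/(r−g_2) = 0.56068/0.099 = 5.66346
P_0 = D_1/(1+r)^1 + D_2/(1+r)^2 + D_3/(1+r)^3 + TV/(1+r)^3
    = 0.40658 + 0.39360 + 0.38102 + 3.95649 = 5.13769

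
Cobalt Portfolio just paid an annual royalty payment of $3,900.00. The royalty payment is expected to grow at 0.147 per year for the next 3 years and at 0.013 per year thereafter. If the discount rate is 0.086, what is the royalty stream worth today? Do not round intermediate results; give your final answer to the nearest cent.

$76824.81

D_1 = 4473.30000
D_2 = 5130.87510
D_3 = 5885.11374
Terminal value at year 3: TV = D_3×(1+g_2)/(r−g_2) = 5961.62022/0.073 = 81666.03039
P_0 = D_1/(1+r)^1 + D_2/(1+r)^2 + D_3/(1+r)^3 + TV/(1+r)^3
    = 4119.06077 + 4350.42607 + 4594.78701 + 63760.53760 = 76824.81146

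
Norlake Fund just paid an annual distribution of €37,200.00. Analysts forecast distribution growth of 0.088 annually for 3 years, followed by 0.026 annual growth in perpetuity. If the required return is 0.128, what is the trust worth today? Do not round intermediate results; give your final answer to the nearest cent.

D_1 = 40473.60000
D_2 = 44035.27680
D_3 = 47910.38116
Terminal value at year 3: TV = D_3×(1+g_2)/(r−g_2) = 49156.05107/0.102 = 481922.06930
P_0 = D_1/(1+r)^1 + D_2/(1+r)^2 + D_3/(1+r)^3 + TV/(1+r)^3
    = 35880.85106 + 34608.48046 + 33381.22938 + 335775.89551 = 439646.45642

€439646.46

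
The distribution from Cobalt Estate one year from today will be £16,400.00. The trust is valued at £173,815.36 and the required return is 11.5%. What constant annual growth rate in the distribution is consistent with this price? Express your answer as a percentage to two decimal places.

P = D₁/(r−g) ⇒ g = r − D₁/P = 0.115 − £16,400.00/£173,815.36 = 0.020647

2.06%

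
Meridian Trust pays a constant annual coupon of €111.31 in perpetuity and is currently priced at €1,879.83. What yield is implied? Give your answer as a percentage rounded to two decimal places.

P = C/r ⇒ r = C/P = €111.31/€1,879.83 = 0.059213

5.92%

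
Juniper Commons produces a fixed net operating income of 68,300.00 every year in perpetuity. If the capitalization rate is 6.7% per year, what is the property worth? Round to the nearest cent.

1019402.99

Level perpetuity: PV = C / r = 68,300.00 / 0.067 = 1,019,402.99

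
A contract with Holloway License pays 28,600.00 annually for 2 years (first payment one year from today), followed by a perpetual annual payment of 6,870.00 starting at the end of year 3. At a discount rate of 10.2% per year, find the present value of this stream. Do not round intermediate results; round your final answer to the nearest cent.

PV of 2-year annuity: 28,600.00 × [1 − (1+0.102)^−2] / 0.102 = 49503.46013
Perpetuity value at year 2: 6,870.00 / 0.102 = 67352.94118
PV of perpetuity: 67352.94118 / (1+0.102)^2 = 55461.72540
Total PV = 49503.46013 + 55461.72540 = 104965.18554

104965.19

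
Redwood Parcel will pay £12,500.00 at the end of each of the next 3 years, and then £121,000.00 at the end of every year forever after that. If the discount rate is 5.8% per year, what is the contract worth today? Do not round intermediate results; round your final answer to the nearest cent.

£1795108.57

PV of 3-year annuity: £12,500.00 × [1 − (1+0.058)^−3] / 0.058 = 33536.67333
Perpetuity value at year 3: £121,000.00 / 0.058 = 2086206.89655
PV of perpetuity: 2086206.89655 / (1+0.058)^3 = 1761571.89875
Total PV = 33536.67333 + 1761571.89875 = 1795108.57208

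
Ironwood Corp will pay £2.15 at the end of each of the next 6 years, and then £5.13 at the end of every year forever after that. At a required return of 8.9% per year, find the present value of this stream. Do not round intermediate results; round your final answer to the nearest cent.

PV of 6-year annuity: £2.15 × [1 − (1+0.089)^−6] / 0.089 = 9.67355
Perpetuity value at year 6: £5.13 / 0.089 = 57.64045
PV of perpetuity: 57.64045 / (1+0.089)^6 = 34.55891
Total PV = 9.67355 + 34.55891 = 44.23246

£44.23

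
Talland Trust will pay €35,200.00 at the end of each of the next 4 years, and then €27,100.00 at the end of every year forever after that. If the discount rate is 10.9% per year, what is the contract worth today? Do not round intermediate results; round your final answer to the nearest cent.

€273807.41

PV of 4-year annuity: €35,200.00 × [1 − (1+0.109)^−4] / 0.109 = 109439.66266
Perpetuity value at year 4: €27,100.00 / 0.109 = 248623.85321
PV of perpetuity: 248623.85321 / (1+0.109)^4 = 164367.74929
Total PV = 109439.66266 + 164367.74929 = 273807.41195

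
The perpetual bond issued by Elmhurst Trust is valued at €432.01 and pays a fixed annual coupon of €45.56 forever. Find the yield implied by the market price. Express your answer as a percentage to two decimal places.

P = C/r ⇒ r = C/P = €45.56/€432.01 = 0.105461

10.55%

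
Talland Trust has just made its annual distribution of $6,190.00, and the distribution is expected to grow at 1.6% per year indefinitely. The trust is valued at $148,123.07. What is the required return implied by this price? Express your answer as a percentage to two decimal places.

D₁ = $6,190.00 × 1.016 = $6,289.0400
P = D₁/(r − g) ⇒ r = D₁/P + g = $6,289.0400/$148,123.07 + 0.016 = 0.042458 + 0.016 = 0.058458

5.85%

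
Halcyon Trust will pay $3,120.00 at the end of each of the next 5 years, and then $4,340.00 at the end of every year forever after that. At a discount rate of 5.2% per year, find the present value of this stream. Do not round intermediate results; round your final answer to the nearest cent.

PV of 5-year annuity: $3,120.00 × [1 − (1+0.052)^−5] / 0.052 = 13433.61212
Perpetuity value at year 5: $4,340.00 / 0.052 = 83461.53846
PV of perpetuity: 83461.53846 / (1+0.052)^5 = 64775.03954
Total PV = 13433.61212 + 64775.03954 = 78208.65167

$78208.65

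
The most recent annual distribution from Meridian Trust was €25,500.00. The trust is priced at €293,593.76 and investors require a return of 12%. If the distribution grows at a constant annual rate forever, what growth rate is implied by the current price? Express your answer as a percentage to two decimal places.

3.05%

P = D₀(1+g)/(r−g) ⇒ P(r−g) = D₀(1+g) ⇒ g(P+D₀) = P·r − D₀
g = (P·r − D₀)/(P + D₀) = (€293,593.76×0.12 − €25,500.00) / (€293,593.76 + €25,500.00) = 0.030497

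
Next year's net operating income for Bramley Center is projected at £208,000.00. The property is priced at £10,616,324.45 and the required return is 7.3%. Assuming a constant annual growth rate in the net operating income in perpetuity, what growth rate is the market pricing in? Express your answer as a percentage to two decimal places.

P = D₁/(r−g) ⇒ g = r − D₁/P = 0.073 − £208,000.00/£10,616,324.45 = 0.053408

5.34%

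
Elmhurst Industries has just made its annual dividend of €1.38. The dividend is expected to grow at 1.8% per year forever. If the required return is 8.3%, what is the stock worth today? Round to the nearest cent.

€21.61

D₁ = D₀ × (1 + g) = €1.38 × 1.018 = €1.4048
Growing perpetuity: P = D₁ / (r − g) = €1.4048 / (0.083 − 0.018) = €21.61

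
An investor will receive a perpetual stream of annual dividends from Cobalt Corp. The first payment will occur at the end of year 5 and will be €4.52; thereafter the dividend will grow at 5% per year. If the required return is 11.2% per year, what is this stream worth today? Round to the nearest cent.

Value at end of year 4: C₁ / (r − g) = €4.52 / (0.112 − 0.05) = €72.9032
Discount to today: PV = €72.9032 / (1 + 0.112)^4 = €72.9032 / 1.529041 = €47.68

€47.68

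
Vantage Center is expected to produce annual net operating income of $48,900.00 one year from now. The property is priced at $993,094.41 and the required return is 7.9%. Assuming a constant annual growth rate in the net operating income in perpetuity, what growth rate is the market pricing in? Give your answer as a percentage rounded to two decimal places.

P = D₁/(r−g) ⇒ g = r − D₁/P = 0.079 − $48,900.00/$993,094.41 = 0.029760

2.98%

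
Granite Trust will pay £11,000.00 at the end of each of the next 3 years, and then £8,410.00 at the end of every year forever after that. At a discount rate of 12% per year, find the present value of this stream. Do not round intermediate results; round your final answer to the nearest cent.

£76304.08

PV of 3-year annuity: £11,000.00 × [1 − (1+0.12)^−3] / 0.12 = 26420.14395
Perpetuity value at year 3: £8,410.00 / 0.12 = 70083.33333
PV of perpetuity: 70083.33333 / (1+0.12)^3 = 49883.93237
Total PV = 26420.14395 + 49883.93237 = 76304.07632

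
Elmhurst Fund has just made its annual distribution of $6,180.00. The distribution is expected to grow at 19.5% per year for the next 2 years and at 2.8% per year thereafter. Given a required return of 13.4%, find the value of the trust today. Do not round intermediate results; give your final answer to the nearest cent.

D_1 = 7385.10000
D_2 = 8825.19450
Terminal value at year 2: TV = D_2×(1+g_2)/(r−g_2) = 9072.29995/0.106 = 85587.73534
P_0 = D_1/(1+r)^1 + D_2/(1+r)^2 + TV/(1+r)^2
    = 6512.43386 + 6862.74997 + 66555.72612 = 79930.90995

$79930.91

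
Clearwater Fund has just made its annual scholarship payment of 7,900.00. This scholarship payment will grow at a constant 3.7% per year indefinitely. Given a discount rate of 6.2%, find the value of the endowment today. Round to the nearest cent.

D₁ = D₀ × (1 + g) = 7,900.00 × 1.037 = 8,192.3000
Growing perpetuity: P = D₁ / (r − g) = 8,192.3000 / (0.062 − 0.037) = 327,692.00

327692.00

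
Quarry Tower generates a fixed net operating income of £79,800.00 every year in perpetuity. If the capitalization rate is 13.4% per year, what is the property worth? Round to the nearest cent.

£595522.39

Level perpetuity: PV = C / r = £79,800.00 / 0.134 = £595,522.39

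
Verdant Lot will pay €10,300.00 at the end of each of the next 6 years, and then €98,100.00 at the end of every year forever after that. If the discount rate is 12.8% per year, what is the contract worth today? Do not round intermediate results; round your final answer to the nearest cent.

€413457.80

PV of 6-year annuity: €10,300.00 × [1 − (1+0.128)^−6] / 0.128 = 41405.11466
Perpetuity value at year 6: €98,100.00 / 0.128 = 766406.25000
PV of perpetuity: 766406.25000 / (1+0.128)^6 = 372052.68224
Total PV = 41405.11466 + 372052.68224 = 413457.79690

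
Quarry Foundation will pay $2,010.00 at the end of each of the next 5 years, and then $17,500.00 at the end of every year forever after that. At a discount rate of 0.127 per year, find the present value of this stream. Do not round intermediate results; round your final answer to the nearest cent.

PV of 5-year annuity: $2,010.00 × [1 − (1+0.127)^−5] / 0.127 = 7121.69186
Perpetuity value at year 5: $17,500.00 / 0.127 = 137795.27559
PV of perpetuity: 137795.27559 / (1+0.127)^5 = 75790.49569
Total PV = 7121.69186 + 75790.49569 = 82912.18756

$82912.19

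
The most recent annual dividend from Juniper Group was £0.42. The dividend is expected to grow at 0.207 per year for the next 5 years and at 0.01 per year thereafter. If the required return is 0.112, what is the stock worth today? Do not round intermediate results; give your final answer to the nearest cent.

D_1 = 0.50694
D_2 = 0.61188
D_3 = 0.73854
D_4 = 0.89141
D_5 = 1.07593
Terminal value at year 5: TV = D_5×(1+g_2)/(r−g_2) = 1.08669/0.102 = 10.65386
P_0 = D_1/(1+r)^1 + D_2/(1+r)^2 + D_3/(1+r)^3 + D_4/(1+r)^4 + D_5/(1+r)^5 + TV/(1+r)^5
    = 0.45588 + 0.49483 + 0.53710 + 0.58299 + 0.63279 + 6.26589 = 8.96948

£8.97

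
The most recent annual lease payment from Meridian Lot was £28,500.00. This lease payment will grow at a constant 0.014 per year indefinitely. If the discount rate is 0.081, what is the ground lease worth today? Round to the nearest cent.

D₁ = D₀ × (1 + g) = £28,500.00 × 1.014 = £28,899.0000
Growing perpetuity: P = D₁ / (r − g) = £28,899.0000 / (0.081 − 0.014) = £431,328.36

£431328.36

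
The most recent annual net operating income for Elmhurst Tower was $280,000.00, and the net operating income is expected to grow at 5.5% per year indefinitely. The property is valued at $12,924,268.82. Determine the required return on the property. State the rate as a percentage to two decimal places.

D₁ = $280,000.00 × 1.055 = $295,400.0000
P = D₁/(r − g) ⇒ r = D₁/P + g = $295,400.0000/$12,924,268.82 + 0.055 = 0.022856 + 0.055 = 0.077856

7.79%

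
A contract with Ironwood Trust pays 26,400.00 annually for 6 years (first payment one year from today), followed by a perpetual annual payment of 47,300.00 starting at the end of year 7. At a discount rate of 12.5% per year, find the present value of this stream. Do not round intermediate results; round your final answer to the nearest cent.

PV of 6-year annuity: 26,400.00 × [1 − (1+0.125)^−6] / 0.125 = 107021.33708
Perpetuity value at year 6: 47,300.00 / 0.125 = 378400.00000
PV of perpetuity: 378400.00000 / (1+0.125)^6 = 186653.43773
Total PV = 107021.33708 + 186653.43773 = 293674.77481

293674.77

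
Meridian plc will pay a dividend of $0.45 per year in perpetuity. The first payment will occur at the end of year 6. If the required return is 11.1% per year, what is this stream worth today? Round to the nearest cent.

Value at end of year 5: C / r = $0.45 / 0.111 = $4.0541
Discount to today: PV = $4.0541 / (1 + 0.111)^5 = $4.0541 / 1.692662 = $2.40

$2.40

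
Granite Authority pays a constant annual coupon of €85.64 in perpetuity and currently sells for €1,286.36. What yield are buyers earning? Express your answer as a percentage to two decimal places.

P = C/r ⇒ r = C/P = €85.64/€1,286.36 = 0.066575

6.66%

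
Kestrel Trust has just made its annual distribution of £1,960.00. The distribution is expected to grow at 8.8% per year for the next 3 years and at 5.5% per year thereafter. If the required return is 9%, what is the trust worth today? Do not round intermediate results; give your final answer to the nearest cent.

D_1 = 2132.48000
D_2 = 2320.13824
D_3 = 2524.31041
Terminal value at year 3: TV = D_3×(1+g_2)/(r−g_2) = 2663.14748/0.035 = 76089.92793
P_0 = D_1/(1+r)^1 + D_2/(1+r)^2 + D_3/(1+r)^3 + TV/(1+r)^3
    = 1956.40367 + 1952.81394 + 1949.23079 + 58755.38534 = 64613.83374

£64613.83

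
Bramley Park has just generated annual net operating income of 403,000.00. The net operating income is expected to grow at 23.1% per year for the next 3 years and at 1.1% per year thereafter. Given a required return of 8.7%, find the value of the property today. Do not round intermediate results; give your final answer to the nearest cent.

D_1 = 496093.00000
D_2 = 610690.48300
D_3 = 751759.98457
Terminal value at year 3: TV = D_3×(1+g_2)/(r−g_2) = 760029.34440/0.076 = 10000386.11057
P_0 = D_1/(1+r)^1 + D_2/(1+r)^2 + D_3/(1+r)^3 + TV/(1+r)^3
    = 456387.30451 + 516847.07622 + 585316.23811 + 7786246.27274 = 9344796.89158

9344796.89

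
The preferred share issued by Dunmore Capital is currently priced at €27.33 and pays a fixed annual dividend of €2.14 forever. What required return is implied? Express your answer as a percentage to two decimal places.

7.83%

P = C/r ⇒ r = C/P = €2.14/€27.33 = 0.078302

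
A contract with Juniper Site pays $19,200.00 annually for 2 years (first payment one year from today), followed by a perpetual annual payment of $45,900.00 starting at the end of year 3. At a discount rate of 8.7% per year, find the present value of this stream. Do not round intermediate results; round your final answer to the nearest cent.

$480426.12

PV of 2-year annuity: $19,200.00 × [1 − (1+0.087)^−2] / 0.087 = 33912.87348
Perpetuity value at year 2: $45,900.00 / 0.087 = 527586.20690
PV of perpetuity: 527586.20690 / (1+0.087)^2 = 446513.24374
Total PV = 33912.87348 + 446513.24374 = 480426.11722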